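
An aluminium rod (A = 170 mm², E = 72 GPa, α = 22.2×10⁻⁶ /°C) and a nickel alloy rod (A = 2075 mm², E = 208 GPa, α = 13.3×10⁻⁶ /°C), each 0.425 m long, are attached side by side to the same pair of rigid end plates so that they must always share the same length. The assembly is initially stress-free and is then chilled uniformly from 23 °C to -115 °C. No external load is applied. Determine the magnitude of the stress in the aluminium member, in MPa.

σ ≈ 86 MPa (tensile)

Equilibrium of a rigid end plate with no external load gives equal and opposite internal forces ±P in the two members. Since α_{aluminium} > α_{nickel alloy}, cooling drives the aluminium into tension and the nickel alloy into compression.
Compatibility of the two members (thermal + elastic change equal): (α₁ − α₂)ΔT = P·[1/(A₁E₁) + 1/(A₂E₂)].
|α₁ − α₂|·ΔT = 8.9×10⁻⁶ × 138 = 0.001228.
1/(A₁E₁) + 1/(A₂E₂) = 1/(170×72×10³) + 1/(2075×208×10³) = 8.402×10⁻⁸ N⁻¹.
P = 0.001228 / 8.402×10⁻⁸ = 14620 N = 14.62 kN.
σ_{aluminium} = P/A₁ = 14620/170 = 85.99 MPa, tensile.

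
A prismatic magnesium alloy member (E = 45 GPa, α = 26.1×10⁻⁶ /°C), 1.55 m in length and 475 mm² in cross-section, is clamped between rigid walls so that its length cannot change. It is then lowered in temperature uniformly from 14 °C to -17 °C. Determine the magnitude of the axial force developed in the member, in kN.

With zero net strain, σ = E·αΔT = 45 GPa × 26.1×10⁻⁶ × 31 = 36.41 MPa.
Axial force P = σA = 36.41 × 475 = 17290 N = 17.29 kN, tensile.

P ≈ 17.3 kN (tensile)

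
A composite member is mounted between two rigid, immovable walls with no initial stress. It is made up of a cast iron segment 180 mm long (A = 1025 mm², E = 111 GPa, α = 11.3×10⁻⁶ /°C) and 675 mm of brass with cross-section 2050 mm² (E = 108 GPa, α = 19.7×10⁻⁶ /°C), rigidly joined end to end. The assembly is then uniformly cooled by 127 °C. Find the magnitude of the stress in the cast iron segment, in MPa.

If the supports were absent, the total length change would be Σ αᵢΔT Lᵢ = 11.3×10⁻⁶×127×180 + 19.7×10⁻⁶×127×675 = 1.947 mm.
Since the ends are fixed, an axial force P builds up, equal in every segment, with P · Σ Lᵢ/(AᵢEᵢ) = δ_free.
Σ Lᵢ/(AᵢEᵢ) = 180/(1025×111×10³) + 675/(2050×108×10³) = 4.631×10⁻⁶ mm/N.
Hence P = δ_free / Σ(L/AE) = 1.947/4.631×10⁻⁶ = 420.5 kN (tensile).
σ_{cast iron} = P / A = 420500 / 1025 = 410.2 MPa.

σ ≈ 410 MPa (tensile)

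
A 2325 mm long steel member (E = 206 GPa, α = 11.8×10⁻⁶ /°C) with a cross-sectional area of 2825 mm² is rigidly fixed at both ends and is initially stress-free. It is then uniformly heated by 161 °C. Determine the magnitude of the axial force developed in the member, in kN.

P ≈ 1110 kN (compressive)

Full restraint means ε = 0, so the stress is σ = EαΔT = 206×10³ × 11.8×10⁻⁶ × 161 = 391.4 MPa.
Then P = σA = 391.4 × 2825 mm² = 1106 kN, compressive.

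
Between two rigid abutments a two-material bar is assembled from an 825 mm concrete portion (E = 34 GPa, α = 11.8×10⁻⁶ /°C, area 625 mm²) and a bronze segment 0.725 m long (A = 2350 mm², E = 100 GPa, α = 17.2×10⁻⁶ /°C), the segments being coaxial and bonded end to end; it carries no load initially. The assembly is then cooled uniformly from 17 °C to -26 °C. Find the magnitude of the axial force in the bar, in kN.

P ≈ 22.8 kN (tensile)

If the supports were absent, the total length change would be Σ αᵢΔT Lᵢ = 11.8×10⁻⁶×43×825 + 17.2×10⁻⁶×43×725 = 0.9548 mm.
The rigid supports impose zero overall length change; the single axial force P common to all segments must satisfy P Σ Lᵢ/(AᵢEᵢ) = δ_free.
Σ Lᵢ/(AᵢEᵢ) = 825/(625×34×10³) + 725/(2350×100×10³) = 4.191×10⁻⁵ mm/N.
Hence P = δ_free / Σ(L/AE) = 0.9548/4.191×10⁻⁵ = 22.78 kN (tensile).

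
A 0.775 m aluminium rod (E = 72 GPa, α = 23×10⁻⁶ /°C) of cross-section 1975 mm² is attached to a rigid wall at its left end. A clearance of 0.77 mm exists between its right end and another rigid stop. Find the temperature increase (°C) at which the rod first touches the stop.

Contact occurs when the free expansion equals the gap: αΔT L = 0.77 mm.
ΔT = 0.77 / (23×10⁻⁶ × 775) = 43.2 °C.

ΔT ≈ 43.2 °C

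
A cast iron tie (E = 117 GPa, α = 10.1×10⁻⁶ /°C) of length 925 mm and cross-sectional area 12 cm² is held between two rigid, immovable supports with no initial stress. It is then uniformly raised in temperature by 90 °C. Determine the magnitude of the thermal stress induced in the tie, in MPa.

σ ≈ 106 MPa (compressive)

With length fixed, the mechanical strain must cancel the thermal strain αΔT = 10.1×10⁻⁶ × 90 = 909×10⁻⁶.
The stress required to suppress this strain is σ = Eε = 117×10³ × 909×10⁻⁶ = 106.4 MPa, compressive since the tie is trying to expand.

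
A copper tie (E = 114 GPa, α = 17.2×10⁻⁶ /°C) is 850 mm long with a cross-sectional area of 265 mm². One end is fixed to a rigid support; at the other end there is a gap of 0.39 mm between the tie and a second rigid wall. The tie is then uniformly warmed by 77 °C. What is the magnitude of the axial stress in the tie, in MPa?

Free thermal elongation = αΔT L = 17.2×10⁻⁶ × 77 × 850 = 1.126 mm.
This exceeds the 0.39 mm gap, so the wall pushes back. The portion of expansion that must be recovered elastically is δ_free − gap = 1.126 − 0.39 = 0.7357 mm.
So σ = E(δ_free − g)/L = 114×10³ × 0.7357/850 = 98.68 MPa.

σ ≈ 98.7 MPa (compressive)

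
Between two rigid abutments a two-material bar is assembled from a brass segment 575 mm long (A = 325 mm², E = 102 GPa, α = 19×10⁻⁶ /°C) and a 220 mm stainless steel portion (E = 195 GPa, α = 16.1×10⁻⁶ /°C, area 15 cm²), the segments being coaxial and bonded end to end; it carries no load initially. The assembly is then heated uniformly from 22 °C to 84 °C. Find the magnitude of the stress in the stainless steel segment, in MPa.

Free thermal expansion of the whole bar: Σ αᵢΔT Lᵢ = 19×10⁻⁶×62×575 + 16.1×10⁻⁶×62×220 = 0.897 mm.
The walls prevent any net length change, so an axial force P (same in every segment) develops. Compatibility: P · Σ Lᵢ/(AᵢEᵢ) = δ_free.
Σ Lᵢ/(AᵢEᵢ) = 575/(325×102×10³) + 220/(1500×195×10³) = 1.81×10⁻⁵ mm/N.
Hence P = δ_free / Σ(L/AE) = 0.897/1.81×10⁻⁵ = 49.56 kN (compressive).
σ_{stainless steel} = P / A = 49560 / 1500 = 33.04 MPa.

σ ≈ 33 MPa (compressive)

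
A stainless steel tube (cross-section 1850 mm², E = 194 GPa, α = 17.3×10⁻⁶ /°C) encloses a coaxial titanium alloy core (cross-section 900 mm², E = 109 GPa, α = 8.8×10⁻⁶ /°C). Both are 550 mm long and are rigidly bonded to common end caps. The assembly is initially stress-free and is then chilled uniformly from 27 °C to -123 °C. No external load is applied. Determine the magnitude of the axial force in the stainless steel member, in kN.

The stainless steel has the larger α, so on cooling it would change length more than the titanium alloy if both were free. The rigid plates force a common final length, so the stainless steel is put into tension and the titanium alloy into compression, with equal and opposite forces P (no external load).
Setting the final lengths equal and cancelling L: (α₁ − α₂)ΔT = P/(A₁E₁) + P/(A₂E₂).
|α₁ − α₂|·ΔT = 8.5×10⁻⁶ × 150 = 0.001275.
1/(A₁E₁) + 1/(A₂E₂) = 1/(1850×194×10³) + 1/(900×109×10³) = 1.298×10⁻⁸ N⁻¹.
So P = 0.001275 / 1.298×10⁻⁸ = 98.23 kN.

P ≈ 98.2 kN (tensile in the stainless steel)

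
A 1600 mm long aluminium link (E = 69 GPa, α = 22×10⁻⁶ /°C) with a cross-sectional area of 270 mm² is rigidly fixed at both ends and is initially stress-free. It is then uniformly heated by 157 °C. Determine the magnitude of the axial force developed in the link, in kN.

Full restraint means ε = 0, so the stress is σ = EαΔT = 69×10³ × 22×10⁻⁶ × 157 = 238.3 MPa.
P = AEαΔT = 270 × 69×10³ × 22×10⁻⁶ × 157 = 64.35 kN (compressive).

P ≈ 64.3 kN (compressive)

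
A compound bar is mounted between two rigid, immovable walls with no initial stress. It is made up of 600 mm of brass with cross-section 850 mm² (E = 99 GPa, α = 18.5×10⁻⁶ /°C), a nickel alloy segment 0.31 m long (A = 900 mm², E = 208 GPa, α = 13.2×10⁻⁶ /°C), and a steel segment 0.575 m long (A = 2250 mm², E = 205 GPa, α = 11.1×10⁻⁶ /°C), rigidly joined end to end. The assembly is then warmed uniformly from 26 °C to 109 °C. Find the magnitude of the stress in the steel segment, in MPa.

σ ≈ 79.3 MPa (compressive)

With the walls removed the bar would change length by δ_free = Σ αᵢΔT Lᵢ = 18.5×10⁻⁶×83×600 + 13.2×10⁻⁶×83×310 + 11.1×10⁻⁶×83×575 = 1.791 mm.
The rigid supports impose zero overall length change; the single axial force P common to all segments must satisfy P Σ Lᵢ/(AᵢEᵢ) = δ_free.
Σ Lᵢ/(AᵢEᵢ) = 600/(850×99×10³) + 310/(900×208×10³) + 575/(2250×205×10³) = 1.003×10⁻⁵ mm/N.
So P = 1.791 / 1.003×10⁻⁵ = 178.5 kN, compressive.
σ_{steel} = P / A = 178500 / 2250 = 79.33 MPa.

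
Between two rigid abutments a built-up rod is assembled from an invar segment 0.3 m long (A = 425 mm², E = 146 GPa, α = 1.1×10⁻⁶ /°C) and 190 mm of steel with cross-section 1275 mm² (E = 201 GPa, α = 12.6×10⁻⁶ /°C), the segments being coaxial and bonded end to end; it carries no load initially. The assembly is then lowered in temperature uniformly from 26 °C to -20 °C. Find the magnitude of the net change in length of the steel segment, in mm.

|ΔL| ≈ 0.0935 mm

If the supports were absent, the total length change would be Σ αᵢΔT Lᵢ = 1.1×10⁻⁶×46×300 + 12.6×10⁻⁶×46×190 = 0.1253 mm.
The rigid supports impose zero overall length change; the single axial force P common to all segments must satisfy P Σ Lᵢ/(AᵢEᵢ) = δ_free.
Σ Lᵢ/(AᵢEᵢ) = 300/(425×146×10³) + 190/(1275×201×10³) = 5.576×10⁻⁶ mm/N.
So P = 0.1253 / 5.576×10⁻⁶ = 22.47 kN, tensile.
For the steel segment, free thermal change = 12.6×10⁻⁶×46×190 = 0.1101 mm and elastic change from P = 22470×190/(1275×201×10³) = 0.01666 mm; these oppose, so the net change is 0.0935 mm (segment shortens).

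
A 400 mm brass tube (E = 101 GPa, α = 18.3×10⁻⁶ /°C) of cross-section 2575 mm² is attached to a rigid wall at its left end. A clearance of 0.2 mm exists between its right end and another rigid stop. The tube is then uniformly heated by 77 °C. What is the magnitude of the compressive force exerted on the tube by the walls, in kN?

If the wall were absent the tube would grow by αΔT L = 18.3×10⁻⁶ × 77 × 400 = 0.5636 mm.
This exceeds the 0.2 mm gap, so the wall pushes back. The portion of expansion that must be recovered elastically is δ_free − gap = 0.5636 − 0.2 = 0.3636 mm.
So σ = E(δ_free − g)/L = 101×10³ × 0.3636/400 = 91.82 MPa.
P = σA = 91.82 × 2575 = 236.4 kN.

P ≈ 236 kN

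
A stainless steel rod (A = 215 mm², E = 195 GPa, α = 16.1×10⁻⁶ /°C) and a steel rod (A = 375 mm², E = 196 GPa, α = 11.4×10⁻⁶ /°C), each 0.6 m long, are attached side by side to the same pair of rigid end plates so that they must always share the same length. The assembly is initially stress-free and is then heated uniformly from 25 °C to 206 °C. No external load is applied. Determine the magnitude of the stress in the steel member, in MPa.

σ ≈ 60.6 MPa (tensile)

Equilibrium of a rigid end plate with no external load gives equal and opposite internal forces ±P in the two members. Since α_{stainless steel} > α_{steel}, heating drives the stainless steel into compression and the steel into tension.
Setting the final lengths equal and cancelling L: (α₁ − α₂)ΔT = P/(A₁E₁) + P/(A₂E₂).
|α₁ − α₂|·ΔT = 4.7×10⁻⁶ × 181 = 0.0008507.
1/(A₁E₁) + 1/(A₂E₂) = 1/(215×195×10³) + 1/(375×196×10³) = 3.746×10⁻⁸ N⁻¹.
So P = 0.0008507 / 3.746×10⁻⁸ = 22.71 kN.
σ_{steel} = P/A₂ = 22710/375 = 60.56 MPa, tensile.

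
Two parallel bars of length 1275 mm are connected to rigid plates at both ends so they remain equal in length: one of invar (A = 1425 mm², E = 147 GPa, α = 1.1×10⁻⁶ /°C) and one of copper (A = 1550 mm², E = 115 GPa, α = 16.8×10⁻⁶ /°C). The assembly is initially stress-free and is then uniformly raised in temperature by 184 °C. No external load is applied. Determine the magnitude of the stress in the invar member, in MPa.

Both members must finish at the same length. With the larger α, the copper tends to over-expand; the plates restrain it, putting the copper in compression and the invar in tension. With no external load the two internal forces are equal and opposite, magnitude P.
Setting the final lengths equal and cancelling L: (α₁ − α₂)ΔT = P/(A₁E₁) + P/(A₂E₂).
|α₁ − α₂|·ΔT = 15.7×10⁻⁶ × 184 = 0.002889.
1/(A₁E₁) + 1/(A₂E₂) = 1/(1425×147×10³) + 1/(1550×115×10³) = 1.038×10⁻⁸ N⁻¹.
So P = 0.002889 / 1.038×10⁻⁸ = 278.2 kN.
σ_{invar} = P/A₁ = 278200/1425 = 195.2 MPa, tensile.

σ ≈ 195 MPa (tensile)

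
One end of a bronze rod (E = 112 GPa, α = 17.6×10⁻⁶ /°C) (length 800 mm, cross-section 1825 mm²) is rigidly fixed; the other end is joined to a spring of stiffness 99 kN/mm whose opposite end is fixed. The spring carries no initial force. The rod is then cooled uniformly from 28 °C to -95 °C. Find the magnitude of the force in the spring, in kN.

P ≈ 124 kN

Free thermal contraction: δ_free = αΔT L = 17.6×10⁻⁶ × 123 × 800 = 1.732 mm.
With a force P in the spring, the elastic change of the rod is PL/(AE) and that of the spring is P/k; compatibility requires their sum to equal δ_free.
So P = δ_free / [L/(AE) + 1/k] = 1.732 / [ 800/(1825×112×10³) + 1/(99×10³) ].
P = 1.732 / 1.401×10⁻⁵ = 123600 N.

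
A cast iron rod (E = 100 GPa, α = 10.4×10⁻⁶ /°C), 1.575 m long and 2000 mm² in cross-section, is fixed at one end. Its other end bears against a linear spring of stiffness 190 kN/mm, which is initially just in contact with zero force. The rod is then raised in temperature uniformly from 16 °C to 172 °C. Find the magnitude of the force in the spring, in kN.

P ≈ 194 kN

If the spring were absent the rod would lengthen by αΔT L = 10.4×10⁻⁶ × 156 × 1575 = 2.555 mm.
With a force P in the spring, the elastic change of the rod is PL/(AE) and that of the spring is P/k; compatibility requires their sum to equal δ_free.
So P = δ_free / [L/(AE) + 1/k] = 2.555 / [ 1575/(2000×100×10³) + 1/(190×10³) ].
P = 2.555 / 1.314×10⁻⁵ = 194500 N.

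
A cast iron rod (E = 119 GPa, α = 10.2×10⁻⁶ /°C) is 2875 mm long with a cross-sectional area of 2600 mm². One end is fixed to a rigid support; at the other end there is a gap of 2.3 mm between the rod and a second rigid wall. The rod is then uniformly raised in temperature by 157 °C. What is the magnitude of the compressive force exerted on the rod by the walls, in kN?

Free thermal elongation = αΔT L = 10.2×10⁻⁶ × 157 × 2875 = 4.604 mm.
This exceeds the 2.3 mm gap, so the wall pushes back. The portion of expansion that must be recovered elastically is δ_free − gap = 4.604 − 2.3 = 2.304 mm.
Compatibility: PL/(AE) = 2.304 mm, so σ = P/A = E × (2.304/2875) = 95.37 MPa.
Force on the wall = σA = 95.37 × 2600 mm² = 248 kN.

P ≈ 248 kN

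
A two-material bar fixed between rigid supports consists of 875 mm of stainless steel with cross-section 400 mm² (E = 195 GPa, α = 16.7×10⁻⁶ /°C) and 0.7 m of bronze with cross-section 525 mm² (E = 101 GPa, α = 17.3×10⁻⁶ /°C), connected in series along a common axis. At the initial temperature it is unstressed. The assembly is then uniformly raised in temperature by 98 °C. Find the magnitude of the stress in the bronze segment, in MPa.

σ ≈ 204 MPa (compressive)

Free thermal expansion of the whole bar: Σ αᵢΔT Lᵢ = 16.7×10⁻⁶×98×875 + 17.3×10⁻⁶×98×700 = 2.619 mm.
The walls prevent any net length change, so an axial force P (same in every segment) develops. Compatibility: P · Σ Lᵢ/(AᵢEᵢ) = δ_free.
Σ Lᵢ/(AᵢEᵢ) = 875/(400×195×10³) + 700/(525×101×10³) = 2.442×10⁻⁵ mm/N.
P = 2.619 / 2.442×10⁻⁵ = 107200 N = 107.2 kN, compressive.
σ_{bronze} = P / A = 107200 / 525 = 204.3 MPa.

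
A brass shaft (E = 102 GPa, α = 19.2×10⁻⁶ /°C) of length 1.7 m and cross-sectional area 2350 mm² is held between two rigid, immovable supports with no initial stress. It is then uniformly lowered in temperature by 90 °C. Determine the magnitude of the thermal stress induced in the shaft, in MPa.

σ ≈ 176 MPa (tensile)

The supports are rigid, so the total axial strain is zero. The restrained thermal strain is ε = αΔT = 19.2×10⁻⁶ × 90 = 1728×10⁻⁶.
σ = EαΔT = 102×10³ × 19.2×10⁻⁶ × 90 = 176.3 MPa (tensile; the shaft is trying to contract).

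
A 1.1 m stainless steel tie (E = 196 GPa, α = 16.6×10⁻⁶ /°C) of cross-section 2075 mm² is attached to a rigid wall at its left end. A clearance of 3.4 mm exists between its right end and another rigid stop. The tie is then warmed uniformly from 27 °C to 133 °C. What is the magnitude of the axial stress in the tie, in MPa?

If the wall were absent the tie would grow by αΔT L = 16.6×10⁻⁶ × 106 × 1100 = 1.936 mm.
This is smaller than the 3.4 mm clearance, so the tie expands freely without reaching the stop — the stress is zero.

σ ≈ 0 MPa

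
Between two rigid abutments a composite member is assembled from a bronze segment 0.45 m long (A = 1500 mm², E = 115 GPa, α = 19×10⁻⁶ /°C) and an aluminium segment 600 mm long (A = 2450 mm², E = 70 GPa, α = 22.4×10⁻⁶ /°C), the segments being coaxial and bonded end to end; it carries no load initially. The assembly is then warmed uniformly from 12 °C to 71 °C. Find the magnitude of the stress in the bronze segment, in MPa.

With the walls removed the bar would change length by δ_free = Σ αᵢΔT Lᵢ = 19×10⁻⁶×59×450 + 22.4×10⁻⁶×59×600 = 1.297 mm.
Since the ends are fixed, an axial force P builds up, equal in every segment, with P · Σ Lᵢ/(AᵢEᵢ) = δ_free.
Σ Lᵢ/(AᵢEᵢ) = 450/(1500×115×10³) + 600/(2450×70×10³) = 6.107×10⁻⁶ mm/N.
Hence P = δ_free / Σ(L/AE) = 1.297/6.107×10⁻⁶ = 212.4 kN (compressive).
σ_{bronze} = P / A = 212400 / 1500 = 141.6 MPa.

σ ≈ 142 MPa (compressive)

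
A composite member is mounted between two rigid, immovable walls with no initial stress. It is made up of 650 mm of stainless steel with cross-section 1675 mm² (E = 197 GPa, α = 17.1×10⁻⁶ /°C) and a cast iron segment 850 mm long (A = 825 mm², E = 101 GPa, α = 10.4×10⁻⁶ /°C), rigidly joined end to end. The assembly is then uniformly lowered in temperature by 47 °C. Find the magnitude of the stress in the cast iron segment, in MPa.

σ ≈ 93.4 MPa (tensile)

With the walls removed the bar would change length by δ_free = Σ αᵢΔT Lᵢ = 17.1×10⁻⁶×47×650 + 10.4×10⁻⁶×47×850 = 0.9379 mm.
The rigid supports impose zero overall length change; the single axial force P common to all segments must satisfy P Σ Lᵢ/(AᵢEᵢ) = δ_free.
Σ Lᵢ/(AᵢEᵢ) = 650/(1675×197×10³) + 850/(825×101×10³) = 1.217×10⁻⁵ mm/N.
P = 0.9379 / 1.217×10⁻⁵ = 77060 N = 77.06 kN, tensile.
σ_{cast iron} = P / A = 77060 / 825 = 93.41 MPa.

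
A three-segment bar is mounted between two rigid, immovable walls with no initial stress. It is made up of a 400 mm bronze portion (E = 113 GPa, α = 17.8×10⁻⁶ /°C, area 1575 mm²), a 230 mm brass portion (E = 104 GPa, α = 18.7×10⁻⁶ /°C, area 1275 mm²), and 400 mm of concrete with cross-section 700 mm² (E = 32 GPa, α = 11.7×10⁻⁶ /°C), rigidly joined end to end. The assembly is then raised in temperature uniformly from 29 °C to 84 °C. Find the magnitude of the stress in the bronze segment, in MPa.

σ ≈ 25.7 MPa (compressive)

With the walls removed the bar would change length by δ_free = Σ αᵢΔT Lᵢ = 17.8×10⁻⁶×55×400 + 18.7×10⁻⁶×55×230 + 11.7×10⁻⁶×55×400 = 0.8856 mm.
The walls prevent any net length change, so an axial force P (same in every segment) develops. Compatibility: P · Σ Lᵢ/(AᵢEᵢ) = δ_free.
Σ Lᵢ/(AᵢEᵢ) = 400/(1575×113×10³) + 230/(1275×104×10³) + 400/(700×32×10³) = 2.184×10⁻⁵ mm/N.
So P = 0.8856 / 2.184×10⁻⁵ = 40.55 kN, compressive.
σ_{bronze} = P / A = 40550 / 1575 = 25.75 MPa.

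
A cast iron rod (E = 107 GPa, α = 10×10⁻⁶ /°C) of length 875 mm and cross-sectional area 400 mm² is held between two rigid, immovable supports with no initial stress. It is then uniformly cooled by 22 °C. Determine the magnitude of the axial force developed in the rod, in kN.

P ≈ 9.42 kN (tensile)

Full restraint means ε = 0, so the stress is σ = EαΔT = 107×10³ × 10×10⁻⁶ × 22 = 23.54 MPa.
Axial force P = σA = 23.54 × 400 = 9416 N = 9.416 kN, tensile.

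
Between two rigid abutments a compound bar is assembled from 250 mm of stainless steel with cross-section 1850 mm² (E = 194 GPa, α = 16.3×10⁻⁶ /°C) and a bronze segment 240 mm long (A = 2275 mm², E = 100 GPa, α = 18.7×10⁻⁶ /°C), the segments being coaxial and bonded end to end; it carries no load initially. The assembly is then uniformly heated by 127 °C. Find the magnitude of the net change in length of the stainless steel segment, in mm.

With the walls removed the bar would change length by δ_free = Σ αᵢΔT Lᵢ = 16.3×10⁻⁶×127×250 + 18.7×10⁻⁶×127×240 = 1.088 mm.
The walls prevent any net length change, so an axial force P (same in every segment) develops. Compatibility: P · Σ Lᵢ/(AᵢEᵢ) = δ_free.
The series flexibility is Σ Lᵢ/(AᵢEᵢ) = 250/(1850×194×10³) + 240/(2275×100×10³) = 1.752×10⁻⁶ mm/N.
So P = 1.088 / 1.752×10⁻⁶ = 620.9 kN, compressive.
For the stainless steel segment, free thermal change = 16.3×10⁻⁶×127×250 = 0.5175 mm and elastic change from P = 620900×250/(1850×194×10³) = 0.4325 mm; these oppose, so the net change is 0.085 mm (segment lengthens).

|ΔL| ≈ 0.085 mm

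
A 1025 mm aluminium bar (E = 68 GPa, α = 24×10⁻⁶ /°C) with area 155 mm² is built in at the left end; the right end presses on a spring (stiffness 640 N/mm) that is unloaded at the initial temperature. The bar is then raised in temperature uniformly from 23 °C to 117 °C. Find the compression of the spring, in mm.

δ ≈ 2.18 mm

The unrestrained thermal change is αΔT L = 24×10⁻⁶ × 94 × 1025 = 2.312 mm.
With a force P in the spring, the elastic change of the bar is PL/(AE) and that of the spring is P/k; compatibility requires their sum to equal δ_free.
So P = δ_free / [L/(AE) + 1/k] = 2.312 / [ 1025/(155×68×10³) + 1/(640) ].
P = 2.312 / 0.00166 = 1393 N.
Spring compression = P/k = 1393/(640) = 2.177 mm.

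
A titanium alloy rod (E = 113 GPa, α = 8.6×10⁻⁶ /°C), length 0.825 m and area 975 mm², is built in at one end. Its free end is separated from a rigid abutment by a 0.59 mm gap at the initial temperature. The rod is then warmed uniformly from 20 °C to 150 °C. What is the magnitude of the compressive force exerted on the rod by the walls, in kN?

Unrestrained expansion: δ_free = αΔT L = 8.6×10⁻⁶ × 130 × 825 = 0.9223 mm.
The gap closes (δ_free > 0.59 mm) and the wall then resists a further 0.9223 − 0.59 = 0.3323 mm of expansion.
Compatibility: PL/(AE) = 0.3323 mm, so σ = P/A = E × (0.3323/825) = 45.52 MPa.
Force on the wall = σA = 45.52 × 975 mm² = 44.38 kN.

P ≈ 44.4 kN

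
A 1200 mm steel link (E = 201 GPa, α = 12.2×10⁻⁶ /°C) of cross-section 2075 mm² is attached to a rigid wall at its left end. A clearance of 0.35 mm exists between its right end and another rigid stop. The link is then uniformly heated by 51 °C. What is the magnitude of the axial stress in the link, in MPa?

Unrestrained expansion: δ_free = αΔT L = 12.2×10⁻⁶ × 51 × 1200 = 0.7466 mm.
After closing the 0.35 mm clearance, 0.7466 − 0.35 = 0.3966 mm of expansion remains to be suppressed by the wall.
That suppressed elongation corresponds to σ = E·Δ/L = 201×10³ × 0.3966/1200 = 66.44 MPa.

σ ≈ 66.4 MPa (compressive)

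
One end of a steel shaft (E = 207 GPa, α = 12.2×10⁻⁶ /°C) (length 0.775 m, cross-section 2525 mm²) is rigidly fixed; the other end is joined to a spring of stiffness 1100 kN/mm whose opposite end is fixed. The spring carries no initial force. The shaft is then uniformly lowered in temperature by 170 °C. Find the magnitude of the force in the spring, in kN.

The unrestrained thermal change is αΔT L = 12.2×10⁻⁶ × 170 × 775 = 1.607 mm.
Let P be the tensile force in the spring. The shaft extends elastically by PL/(AE) and the spring stretches by P/k; together these equal δ_free.
P [ L/(AE) + 1/k ] = δ_free → P [ 775/(2525×207×10³) + 1/(1100×10³) ] = 1.607.
P = 1.607 / 2.392×10⁻⁶ = 672000 N.

P ≈ 672 kN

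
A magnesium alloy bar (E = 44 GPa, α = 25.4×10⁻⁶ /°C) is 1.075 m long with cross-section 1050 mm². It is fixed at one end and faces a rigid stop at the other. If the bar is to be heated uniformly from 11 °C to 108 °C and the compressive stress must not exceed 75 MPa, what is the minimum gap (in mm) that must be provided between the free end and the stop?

g ≈ 0.816 mm

With no wall the bar would lengthen by αΔT L = 25.4×10⁻⁶ × 97 × 1075 = 2.649 mm.
A stress of 75 MPa corresponds to the wall pushing the bar back by σL/E = 75×1075/(44×10³) = 1.832 mm.
The gap must absorb the remainder: g_min = 2.649 − 1.832 = 0.8162 mm.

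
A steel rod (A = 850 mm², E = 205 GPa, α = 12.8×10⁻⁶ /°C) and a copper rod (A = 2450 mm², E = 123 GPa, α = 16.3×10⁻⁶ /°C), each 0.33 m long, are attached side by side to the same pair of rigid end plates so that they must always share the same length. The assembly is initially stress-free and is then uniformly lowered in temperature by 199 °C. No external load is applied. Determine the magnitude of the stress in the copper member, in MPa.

σ ≈ 31.4 MPa (tensile)

Both members must finish at the same length. With the larger α, the copper tends to over-contract; the plates restrain it, putting the copper in tension and the steel in compression. With no external load the two internal forces are equal and opposite, magnitude P.
Compatibility of the two members (thermal + elastic change equal): (α₁ − α₂)ΔT = P·[1/(A₁E₁) + 1/(A₂E₂)].
|α₁ − α₂|·ΔT = 3.5×10⁻⁶ × 199 = 0.0006965.
1/(A₁E₁) + 1/(A₂E₂) = 1/(850×205×10³) + 1/(2450×123×10³) = 9.057×10⁻⁹ N⁻¹.
P = 0.0006965 / 9.057×10⁻⁹ = 76900 N = 76.9 kN.
σ_{copper} = P/A₂ = 76900/2450 = 31.39 MPa, tensile.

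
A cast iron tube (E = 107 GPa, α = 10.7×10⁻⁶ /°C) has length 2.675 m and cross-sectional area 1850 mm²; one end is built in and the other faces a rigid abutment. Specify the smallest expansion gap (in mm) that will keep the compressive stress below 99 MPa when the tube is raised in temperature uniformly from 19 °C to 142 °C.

Free expansion if unrestrained: δ_free = αΔT L = 10.7×10⁻⁶ × 123 × 2675 = 3.521 mm.
At the allowable stress the elastic shortening the wall may impose is σL/E = 99 × 2675 / (107×10³) = 2.475 mm.
So the gap has to take up the difference, g_min = δ_free − σL/E = 3.521 − 2.475 = 1.046 mm.

g ≈ 1.05 mm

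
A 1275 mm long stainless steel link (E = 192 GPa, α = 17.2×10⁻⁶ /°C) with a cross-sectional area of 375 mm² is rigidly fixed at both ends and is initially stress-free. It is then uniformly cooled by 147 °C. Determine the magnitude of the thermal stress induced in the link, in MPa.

σ ≈ 485 MPa (tensile)

With length fixed, the mechanical strain must cancel the thermal strain αΔT = 17.2×10⁻⁶ × 147 = 2528.4×10⁻⁶.
Hence σ = E·αΔT = 192×10³ × 2528.4×10⁻⁶ = 485.5 MPa, tensile.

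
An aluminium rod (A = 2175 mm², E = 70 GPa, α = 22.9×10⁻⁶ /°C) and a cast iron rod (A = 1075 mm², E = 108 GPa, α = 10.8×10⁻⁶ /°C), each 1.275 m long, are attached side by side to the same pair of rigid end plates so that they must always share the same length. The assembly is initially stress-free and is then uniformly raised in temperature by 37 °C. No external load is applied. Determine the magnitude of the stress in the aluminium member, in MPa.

σ ≈ 13.6 MPa (compressive)

Equilibrium of a rigid end plate with no external load gives equal and opposite internal forces ±P in the two members. Since α_{aluminium} > α_{cast iron}, heating drives the aluminium into compression and the cast iron into tension.
Equating the net (thermal + elastic) strains gives |α₁ − α₂|·ΔT = P·[1/(A₁E₁) + 1/(A₂E₂)].
|α₁ − α₂|·ΔT = 12.1×10⁻⁶ × 37 = 0.0004477.
1/(A₁E₁) + 1/(A₂E₂) = 1/(2175×70×10³) + 1/(1075×108×10³) = 1.518×10⁻⁸ N⁻¹.
So P = 0.0004477 / 1.518×10⁻⁸ = 29.49 kN.
σ_{aluminium} = P/A₁ = 29490/2175 = 13.56 MPa, compressive.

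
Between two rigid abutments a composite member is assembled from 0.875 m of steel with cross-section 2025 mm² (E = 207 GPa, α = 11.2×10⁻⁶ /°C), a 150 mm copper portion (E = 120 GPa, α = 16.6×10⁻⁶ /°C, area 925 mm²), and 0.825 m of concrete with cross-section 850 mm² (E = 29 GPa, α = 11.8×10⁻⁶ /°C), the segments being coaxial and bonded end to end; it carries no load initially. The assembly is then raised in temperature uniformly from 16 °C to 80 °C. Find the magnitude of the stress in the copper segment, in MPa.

If the supports were absent, the total length change would be Σ αᵢΔT Lᵢ = 11.2×10⁻⁶×64×875 + 16.6×10⁻⁶×64×150 + 11.8×10⁻⁶×64×825 = 1.41 mm.
The walls prevent any net length change, so an axial force P (same in every segment) develops. Compatibility: P · Σ Lᵢ/(AᵢEᵢ) = δ_free.
The series flexibility is Σ Lᵢ/(AᵢEᵢ) = 875/(2025×207×10³) + 150/(925×120×10³) + 825/(850×29×10³) = 3.691×10⁻⁵ mm/N.
P = 1.41 / 3.691×10⁻⁵ = 38190 N = 38.19 kN, compressive.
σ_{copper} = P / A = 38190 / 925 = 41.29 MPa.

σ ≈ 41.3 MPa (compressive)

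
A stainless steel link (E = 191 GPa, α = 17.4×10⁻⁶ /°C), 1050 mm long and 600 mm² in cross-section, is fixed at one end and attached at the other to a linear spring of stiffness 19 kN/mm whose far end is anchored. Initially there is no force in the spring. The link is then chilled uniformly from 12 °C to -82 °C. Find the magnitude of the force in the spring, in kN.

The unrestrained thermal change is αΔT L = 17.4×10⁻⁶ × 94 × 1050 = 1.717 mm.
Let P be the tensile force in the spring. The link extends elastically by PL/(AE) and the spring stretches by P/k; together these equal δ_free.
P [ L/(AE) + 1/k ] = δ_free → P [ 1050/(600×191×10³) + 1/(19×10³) ] = 1.717.
P = 1.717 / 6.179×10⁻⁵ = 27790 N.

P ≈ 27.8 kN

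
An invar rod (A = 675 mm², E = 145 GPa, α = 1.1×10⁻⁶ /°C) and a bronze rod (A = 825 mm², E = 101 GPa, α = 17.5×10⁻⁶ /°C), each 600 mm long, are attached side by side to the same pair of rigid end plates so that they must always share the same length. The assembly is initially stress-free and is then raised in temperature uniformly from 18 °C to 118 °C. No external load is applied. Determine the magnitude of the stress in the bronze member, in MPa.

σ ≈ 89.5 MPa (compressive)

The bronze has the larger α, so on heating it would change length more than the invar if both were free. The rigid plates force a common final length, so the bronze is put into compression and the invar into tension, with equal and opposite forces P (no external load).
Compatibility of the two members (thermal + elastic change equal): (α₁ − α₂)ΔT = P·[1/(A₁E₁) + 1/(A₂E₂)].
|α₁ − α₂|·ΔT = 16.4×10⁻⁶ × 100 = 0.00164.
1/(A₁E₁) + 1/(A₂E₂) = 1/(675×145×10³) + 1/(825×101×10³) = 2.222×10⁻⁸ N⁻¹.
P = 0.00164 / 2.222×10⁻⁸ = 73810 N = 73.81 kN.
σ_{bronze} = P/A₂ = 73810/825 = 89.47 MPa, compressive.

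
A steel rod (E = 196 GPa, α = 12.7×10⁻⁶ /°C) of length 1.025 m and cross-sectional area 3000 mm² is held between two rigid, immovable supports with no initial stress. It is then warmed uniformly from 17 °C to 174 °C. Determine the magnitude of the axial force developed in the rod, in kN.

Full restraint means ε = 0, so the stress is σ = EαΔT = 196×10³ × 12.7×10⁻⁶ × 157 = 390.8 MPa.
P = AEαΔT = 3000 × 196×10³ × 12.7×10⁻⁶ × 157 = 1172 kN (compressive).

P ≈ 1170 kN (compressive)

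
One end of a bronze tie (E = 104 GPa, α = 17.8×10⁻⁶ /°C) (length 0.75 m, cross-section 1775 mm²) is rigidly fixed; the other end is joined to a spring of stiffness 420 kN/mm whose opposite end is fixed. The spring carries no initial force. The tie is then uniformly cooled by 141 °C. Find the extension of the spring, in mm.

δ ≈ 0.696 mm

If the spring were absent the tie would shorten by αΔT L = 17.8×10⁻⁶ × 141 × 750 = 1.882 mm.
Let P be the tensile force in the spring. The tie extends elastically by PL/(AE) and the spring stretches by P/k; together these equal δ_free.
So P = δ_free / [L/(AE) + 1/k] = 1.882 / [ 750/(1775×104×10³) + 1/(420×10³) ].
P = 1.882 / 6.444×10⁻⁶ = 292100 N.
Spring extension = P/k = 292100/(420×10³) = 0.6955 mm.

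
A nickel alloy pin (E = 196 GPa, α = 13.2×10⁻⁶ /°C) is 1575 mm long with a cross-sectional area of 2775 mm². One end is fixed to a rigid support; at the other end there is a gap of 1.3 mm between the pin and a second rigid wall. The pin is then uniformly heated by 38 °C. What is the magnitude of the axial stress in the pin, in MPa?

Unrestrained expansion: δ_free = αΔT L = 13.2×10⁻⁶ × 38 × 1575 = 0.79 mm.
This is smaller than the 1.3 mm clearance, so the pin expands freely without reaching the stop — the stress is zero.

σ ≈ 0 MPa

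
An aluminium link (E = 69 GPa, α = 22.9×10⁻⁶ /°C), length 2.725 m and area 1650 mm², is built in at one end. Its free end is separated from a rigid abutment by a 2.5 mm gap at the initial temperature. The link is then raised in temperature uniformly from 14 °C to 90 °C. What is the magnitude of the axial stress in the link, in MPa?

σ ≈ 56.8 MPa (compressive)

Unrestrained expansion: δ_free = αΔT L = 22.9×10⁻⁶ × 76 × 2725 = 4.743 mm.
This exceeds the 2.5 mm gap, so the wall pushes back. The portion of expansion that must be recovered elastically is δ_free − gap = 4.743 − 2.5 = 2.243 mm.
That suppressed elongation corresponds to σ = E·Δ/L = 69×10³ × 2.243/2725 = 56.78 MPa.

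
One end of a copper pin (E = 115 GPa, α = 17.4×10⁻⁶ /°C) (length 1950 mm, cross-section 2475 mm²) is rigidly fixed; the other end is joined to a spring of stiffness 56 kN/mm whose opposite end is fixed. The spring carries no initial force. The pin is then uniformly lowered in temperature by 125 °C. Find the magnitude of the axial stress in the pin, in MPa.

σ ≈ 69.4 MPa (tensile)

The unrestrained thermal change is αΔT L = 17.4×10⁻⁶ × 125 × 1950 = 4.241 mm.
With a force P in the spring, the elastic change of the pin is PL/(AE) and that of the spring is P/k; compatibility requires their sum to equal δ_free.
P [ L/(AE) + 1/k ] = δ_free → P [ 1950/(2475×115×10³) + 1/(56×10³) ] = 4.241.
P = 4.241 / 2.471×10⁻⁵ = 171700 N.
σ = P/A = 171700/2475 = 69.35 MPa.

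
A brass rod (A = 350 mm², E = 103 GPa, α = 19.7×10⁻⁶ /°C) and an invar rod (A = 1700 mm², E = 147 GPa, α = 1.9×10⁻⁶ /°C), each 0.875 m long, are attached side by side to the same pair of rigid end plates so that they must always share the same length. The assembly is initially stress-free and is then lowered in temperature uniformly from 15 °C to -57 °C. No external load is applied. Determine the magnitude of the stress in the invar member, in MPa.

σ ≈ 23.8 MPa (compressive)

Both members must finish at the same length. With the larger α, the brass tends to over-contract; the plates restrain it, putting the brass in tension and the invar in compression. With no external load the two internal forces are equal and opposite, magnitude P.
Equating the net (thermal + elastic) strains gives |α₁ − α₂|·ΔT = P·[1/(A₁E₁) + 1/(A₂E₂)].
|α₁ − α₂|·ΔT = 17.8×10⁻⁶ × 72 = 0.001282.
1/(A₁E₁) + 1/(A₂E₂) = 1/(350×103×10³) + 1/(1700×147×10³) = 3.174×10⁻⁸ N⁻¹.
So P = 0.001282 / 3.174×10⁻⁸ = 40.38 kN.
σ_{invar} = P/A₂ = 40380/1700 = 23.75 MPa, compressive.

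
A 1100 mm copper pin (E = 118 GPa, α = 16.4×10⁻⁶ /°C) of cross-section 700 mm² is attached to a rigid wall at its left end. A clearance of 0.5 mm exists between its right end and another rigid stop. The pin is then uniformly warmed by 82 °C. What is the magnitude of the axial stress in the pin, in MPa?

σ ≈ 105 MPa (compressive)

Unrestrained expansion: δ_free = αΔT L = 16.4×10⁻⁶ × 82 × 1100 = 1.479 mm.
After closing the 0.5 mm clearance, 1.479 − 0.5 = 0.9793 mm of expansion remains to be suppressed by the wall.
That suppressed elongation corresponds to σ = E·Δ/L = 118×10³ × 0.9793/1100 = 105.1 MPa.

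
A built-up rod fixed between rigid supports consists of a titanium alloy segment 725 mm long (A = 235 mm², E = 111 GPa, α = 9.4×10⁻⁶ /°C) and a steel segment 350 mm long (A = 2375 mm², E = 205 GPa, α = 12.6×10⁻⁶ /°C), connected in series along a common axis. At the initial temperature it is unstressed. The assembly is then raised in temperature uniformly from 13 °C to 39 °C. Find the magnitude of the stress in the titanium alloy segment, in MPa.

Free thermal expansion of the whole bar: Σ αᵢΔT Lᵢ = 9.4×10⁻⁶×26×725 + 12.6×10⁻⁶×26×350 = 0.2918 mm.
Since the ends are fixed, an axial force P builds up, equal in every segment, with P · Σ Lᵢ/(AᵢEᵢ) = δ_free.
Σ Lᵢ/(AᵢEᵢ) = 725/(235×111×10³) + 350/(2375×205×10³) = 2.851×10⁻⁵ mm/N.
Hence P = δ_free / Σ(L/AE) = 0.2918/2.851×10⁻⁵ = 10.24 kN (compressive).
σ_{titanium alloy} = P / A = 10240 / 235 = 43.56 MPa.

σ ≈ 43.6 MPa (compressive)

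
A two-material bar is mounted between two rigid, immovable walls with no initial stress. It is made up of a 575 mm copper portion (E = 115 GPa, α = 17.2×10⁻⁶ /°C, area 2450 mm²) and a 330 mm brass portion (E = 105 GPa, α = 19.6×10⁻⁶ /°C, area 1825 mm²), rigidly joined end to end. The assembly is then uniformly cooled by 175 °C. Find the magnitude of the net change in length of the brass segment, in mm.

With the walls removed the bar would change length by δ_free = Σ αᵢΔT Lᵢ = 17.2×10⁻⁶×175×575 + 19.6×10⁻⁶×175×330 = 2.863 mm.
Since the ends are fixed, an axial force P builds up, equal in every segment, with P · Σ Lᵢ/(AᵢEᵢ) = δ_free.
Σ Lᵢ/(AᵢEᵢ) = 575/(2450×115×10³) + 330/(1825×105×10³) = 3.763×10⁻⁶ mm/N.
P = 2.863 / 3.763×10⁻⁶ = 760800 N = 760.8 kN, tensile.
For the brass segment, free thermal change = 19.6×10⁻⁶×175×330 = 1.132 mm and elastic change from P = 760800×330/(1825×105×10³) = 1.31 mm; these oppose, so the net change is 0.178 mm (segment lengthens).

|ΔL| ≈ 0.178 mm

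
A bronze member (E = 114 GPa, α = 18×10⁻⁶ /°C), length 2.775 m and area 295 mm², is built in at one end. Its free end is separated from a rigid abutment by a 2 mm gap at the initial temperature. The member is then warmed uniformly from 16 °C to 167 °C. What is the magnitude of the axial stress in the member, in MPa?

σ ≈ 228 MPa (compressive)

If the wall were absent the member would grow by αΔT L = 18×10⁻⁶ × 151 × 2775 = 7.542 mm.
The gap closes (δ_free > 2 mm) and the wall then resists a further 7.542 − 2 = 5.542 mm of expansion.
Compatibility: PL/(AE) = 5.542 mm, so σ = P/A = E × (5.542/2775) = 227.7 MPa.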